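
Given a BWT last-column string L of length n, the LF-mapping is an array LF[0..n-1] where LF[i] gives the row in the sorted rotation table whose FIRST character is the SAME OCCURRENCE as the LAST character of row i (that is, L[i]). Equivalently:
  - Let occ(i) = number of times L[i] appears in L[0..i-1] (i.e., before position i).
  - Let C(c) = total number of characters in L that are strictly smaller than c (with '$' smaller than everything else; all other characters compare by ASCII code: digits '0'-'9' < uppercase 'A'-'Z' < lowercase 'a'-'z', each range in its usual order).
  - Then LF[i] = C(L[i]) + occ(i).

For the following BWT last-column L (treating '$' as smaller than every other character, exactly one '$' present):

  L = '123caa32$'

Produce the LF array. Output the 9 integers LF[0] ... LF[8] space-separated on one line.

Answer: 1 2 4 8 6 7 5 3 0

Derivation:
Char counts: '$':1, '1':1, '2':2, '3':2, 'a':2, 'c':1
C (first-col start): C('$')=0, C('1')=1, C('2')=2, C('3')=4, C('a')=6, C('c')=8
L[0]='1': occ=0, LF[0]=C('1')+0=1+0=1
L[1]='2': occ=0, LF[1]=C('2')+0=2+0=2
L[2]='3': occ=0, LF[2]=C('3')+0=4+0=4
L[3]='c': occ=0, LF[3]=C('c')+0=8+0=8
L[4]='a': occ=0, LF[4]=C('a')+0=6+0=6
L[5]='a': occ=1, LF[5]=C('a')+1=6+1=7
L[6]='3': occ=1, LF[6]=C('3')+1=4+1=5
L[7]='2': occ=1, LF[7]=C('2')+1=2+1=3
L[8]='$': occ=0, LF[8]=C('$')+0=0+0=0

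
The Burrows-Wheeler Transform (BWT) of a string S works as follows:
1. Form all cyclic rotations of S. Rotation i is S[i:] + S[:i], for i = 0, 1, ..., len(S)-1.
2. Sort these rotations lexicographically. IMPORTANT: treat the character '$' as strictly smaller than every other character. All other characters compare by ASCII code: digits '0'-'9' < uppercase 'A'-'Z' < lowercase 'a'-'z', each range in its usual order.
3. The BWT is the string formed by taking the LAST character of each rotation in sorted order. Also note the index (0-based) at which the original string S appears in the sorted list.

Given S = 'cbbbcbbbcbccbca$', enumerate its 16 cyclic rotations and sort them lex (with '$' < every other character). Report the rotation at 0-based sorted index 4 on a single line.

All 16 rotations (rotation i = S[i:]+S[:i]):
  rot[0] = cbbbcbbbcbccbca$
  rot[1] = bbbcbbbcbccbca$c
  rot[2] = bbcbbbcbccbca$cb
  rot[3] = bcbbbcbccbca$cbb
  rot[4] = cbbbcbccbca$cbbb
  rot[5] = bbbcbccbca$cbbbc
  rot[6] = bbcbccbca$cbbbcb
  rot[7] = bcbccbca$cbbbcbb
  rot[8] = cbccbca$cbbbcbbb
  rot[9] = bccbca$cbbbcbbbc
  rot[10] = ccbca$cbbbcbbbcb
  rot[11] = cbca$cbbbcbbbcbc
  rot[12] = bca$cbbbcbbbcbcc
  rot[13] = ca$cbbbcbbbcbccb
  rot[14] = a$cbbbcbbbcbccbc
  rot[15] = $cbbbcbbbcbccbca
Sorted (with $ < everything):
  sorted[0] = $cbbbcbbbcbccbca
  sorted[1] = a$cbbbcbbbcbccbc
  sorted[2] = bbbcbbbcbccbca$c
  sorted[3] = bbbcbccbca$cbbbc
  sorted[4] = bbcbbbcbccbca$cb
  sorted[5] = bbcbccbca$cbbbcb
  sorted[6] = bca$cbbbcbbbcbcc
  sorted[7] = bcbbbcbccbca$cbb
  sorted[8] = bcbccbca$cbbbcbb
  sorted[9] = bccbca$cbbbcbbbc
  sorted[10] = ca$cbbbcbbbcbccb
  sorted[11] = cbbbcbbbcbccbca$
  sorted[12] = cbbbcbccbca$cbbb
  sorted[13] = cbca$cbbbcbbbcbc
  sorted[14] = cbccbca$cbbbcbbb
  sorted[15] = ccbca$cbbbcbbbcb
sorted[4] = bbcbbbcbccbca$cb

Answer: bbcbbbcbccbca$cb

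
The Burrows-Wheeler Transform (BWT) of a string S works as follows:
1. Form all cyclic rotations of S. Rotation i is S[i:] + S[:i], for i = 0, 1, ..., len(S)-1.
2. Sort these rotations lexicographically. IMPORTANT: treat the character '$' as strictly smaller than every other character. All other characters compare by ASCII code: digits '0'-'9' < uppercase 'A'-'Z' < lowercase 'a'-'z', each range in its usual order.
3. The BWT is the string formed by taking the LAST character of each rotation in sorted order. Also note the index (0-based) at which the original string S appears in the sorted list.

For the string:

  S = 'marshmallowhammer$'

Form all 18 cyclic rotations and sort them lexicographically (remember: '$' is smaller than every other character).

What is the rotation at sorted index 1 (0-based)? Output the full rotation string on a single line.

Answer: allowhammer$marshm

Derivation:
All 18 rotations (rotation i = S[i:]+S[:i]):
  rot[0] = marshmallowhammer$
  rot[1] = arshmallowhammer$m
  rot[2] = rshmallowhammer$ma
  rot[3] = shmallowhammer$mar
  rot[4] = hmallowhammer$mars
  rot[5] = mallowhammer$marsh
  rot[6] = allowhammer$marshm
  rot[7] = llowhammer$marshma
  rot[8] = lowhammer$marshmal
  rot[9] = owhammer$marshmall
  rot[10] = whammer$marshmallo
  rot[11] = hammer$marshmallow
  rot[12] = ammer$marshmallowh
  rot[13] = mmer$marshmallowha
  rot[14] = mer$marshmallowham
  rot[15] = er$marshmallowhamm
  rot[16] = r$marshmallowhamme
  rot[17] = $marshmallowhammer
Sorted (with $ < everything):
  sorted[0] = $marshmallowhammer
  sorted[1] = allowhammer$marshm
  sorted[2] = ammer$marshmallowh
  sorted[3] = arshmallowhammer$m
  sorted[4] = er$marshmallowhamm
  sorted[5] = hammer$marshmallow
  sorted[6] = hmallowhammer$mars
  sorted[7] = llowhammer$marshma
  sorted[8] = lowhammer$marshmal
  sorted[9] = mallowhammer$marsh
  sorted[10] = marshmallowhammer$
  sorted[11] = mer$marshmallowham
  sorted[12] = mmer$marshmallowha
  sorted[13] = owhammer$marshmall
  sorted[14] = r$marshmallowhamme
  sorted[15] = rshmallowhammer$ma
  sorted[16] = shmallowhammer$mar
  sorted[17] = whammer$marshmallo
sorted[1] = allowhammer$marshm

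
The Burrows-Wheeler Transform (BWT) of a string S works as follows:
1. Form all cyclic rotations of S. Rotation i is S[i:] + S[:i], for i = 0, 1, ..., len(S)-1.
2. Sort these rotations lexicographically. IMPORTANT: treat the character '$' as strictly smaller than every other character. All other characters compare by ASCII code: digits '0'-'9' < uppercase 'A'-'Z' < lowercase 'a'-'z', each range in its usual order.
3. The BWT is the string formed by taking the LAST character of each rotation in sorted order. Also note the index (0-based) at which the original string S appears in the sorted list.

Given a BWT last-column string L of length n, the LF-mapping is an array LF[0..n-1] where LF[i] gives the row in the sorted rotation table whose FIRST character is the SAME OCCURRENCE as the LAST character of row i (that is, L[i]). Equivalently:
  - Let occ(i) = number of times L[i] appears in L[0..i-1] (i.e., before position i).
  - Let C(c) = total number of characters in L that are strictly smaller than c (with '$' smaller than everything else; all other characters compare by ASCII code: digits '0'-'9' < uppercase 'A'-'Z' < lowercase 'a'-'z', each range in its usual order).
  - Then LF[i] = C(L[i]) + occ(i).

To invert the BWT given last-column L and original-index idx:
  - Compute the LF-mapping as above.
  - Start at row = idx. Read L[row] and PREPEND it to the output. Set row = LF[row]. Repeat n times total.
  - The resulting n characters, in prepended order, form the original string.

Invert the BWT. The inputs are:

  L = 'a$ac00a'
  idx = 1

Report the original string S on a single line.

LF mapping: 3 0 4 6 1 2 5
Walk LF starting at row 1, prepending L[row]:
  step 1: row=1, L[1]='$', prepend. Next row=LF[1]=0
  step 2: row=0, L[0]='a', prepend. Next row=LF[0]=3
  step 3: row=3, L[3]='c', prepend. Next row=LF[3]=6
  step 4: row=6, L[6]='a', prepend. Next row=LF[6]=5
  step 5: row=5, L[5]='0', prepend. Next row=LF[5]=2
  step 6: row=2, L[2]='a', prepend. Next row=LF[2]=4
  step 7: row=4, L[4]='0', prepend. Next row=LF[4]=1
Reversed output: 0a0aca$

Answer: 0a0aca$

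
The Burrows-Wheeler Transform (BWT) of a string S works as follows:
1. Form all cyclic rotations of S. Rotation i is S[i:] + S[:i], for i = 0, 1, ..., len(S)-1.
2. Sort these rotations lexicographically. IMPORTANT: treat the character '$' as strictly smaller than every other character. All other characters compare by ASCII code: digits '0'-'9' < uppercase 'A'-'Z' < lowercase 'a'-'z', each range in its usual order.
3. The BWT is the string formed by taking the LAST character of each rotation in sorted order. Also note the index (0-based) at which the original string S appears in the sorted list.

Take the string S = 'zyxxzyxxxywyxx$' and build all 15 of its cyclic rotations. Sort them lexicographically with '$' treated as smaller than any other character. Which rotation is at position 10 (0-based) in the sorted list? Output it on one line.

All 15 rotations (rotation i = S[i:]+S[:i]):
  rot[0] = zyxxzyxxxywyxx$
  rot[1] = yxxzyxxxywyxx$z
  rot[2] = xxzyxxxywyxx$zy
  rot[3] = xzyxxxywyxx$zyx
  rot[4] = zyxxxywyxx$zyxx
  rot[5] = yxxxywyxx$zyxxz
  rot[6] = xxxywyxx$zyxxzy
  rot[7] = xxywyxx$zyxxzyx
  rot[8] = xywyxx$zyxxzyxx
  rot[9] = ywyxx$zyxxzyxxx
  rot[10] = wyxx$zyxxzyxxxy
  rot[11] = yxx$zyxxzyxxxyw
  rot[12] = xx$zyxxzyxxxywy
  rot[13] = x$zyxxzyxxxywyx
  rot[14] = $zyxxzyxxxywyxx
Sorted (with $ < everything):
  sorted[0] = $zyxxzyxxxywyxx
  sorted[1] = wyxx$zyxxzyxxxy
  sorted[2] = x$zyxxzyxxxywyx
  sorted[3] = xx$zyxxzyxxxywy
  sorted[4] = xxxywyxx$zyxxzy
  sorted[5] = xxywyxx$zyxxzyx
  sorted[6] = xxzyxxxywyxx$zy
  sorted[7] = xywyxx$zyxxzyxx
  sorted[8] = xzyxxxywyxx$zyx
  sorted[9] = ywyxx$zyxxzyxxx
  sorted[10] = yxx$zyxxzyxxxyw
  sorted[11] = yxxxywyxx$zyxxz
  sorted[12] = yxxzyxxxywyxx$z
  sorted[13] = zyxxxywyxx$zyxx
  sorted[14] = zyxxzyxxxywyxx$
sorted[10] = yxx$zyxxzyxxxyw

Answer: yxx$zyxxzyxxxyw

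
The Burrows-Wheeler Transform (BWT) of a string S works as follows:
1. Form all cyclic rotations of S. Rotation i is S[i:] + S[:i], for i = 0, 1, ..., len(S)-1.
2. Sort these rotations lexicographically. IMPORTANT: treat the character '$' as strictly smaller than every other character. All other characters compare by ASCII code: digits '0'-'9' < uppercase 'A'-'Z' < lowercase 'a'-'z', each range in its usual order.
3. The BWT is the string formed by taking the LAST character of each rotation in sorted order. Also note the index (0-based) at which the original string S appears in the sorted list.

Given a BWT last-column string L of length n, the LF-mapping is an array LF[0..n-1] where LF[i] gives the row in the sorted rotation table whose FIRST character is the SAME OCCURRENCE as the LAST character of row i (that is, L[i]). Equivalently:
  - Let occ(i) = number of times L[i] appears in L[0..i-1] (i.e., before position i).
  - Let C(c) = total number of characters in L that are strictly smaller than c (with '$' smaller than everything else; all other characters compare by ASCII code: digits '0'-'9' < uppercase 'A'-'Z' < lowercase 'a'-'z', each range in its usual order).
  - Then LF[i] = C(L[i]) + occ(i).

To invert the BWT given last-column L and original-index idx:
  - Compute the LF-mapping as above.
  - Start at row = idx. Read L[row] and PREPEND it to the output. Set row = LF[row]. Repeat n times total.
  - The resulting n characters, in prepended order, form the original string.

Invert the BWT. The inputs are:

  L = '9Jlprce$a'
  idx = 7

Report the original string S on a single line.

LF mapping: 1 2 6 7 8 4 5 0 3
Walk LF starting at row 7, prepending L[row]:
  step 1: row=7, L[7]='$', prepend. Next row=LF[7]=0
  step 2: row=0, L[0]='9', prepend. Next row=LF[0]=1
  step 3: row=1, L[1]='J', prepend. Next row=LF[1]=2
  step 4: row=2, L[2]='l', prepend. Next row=LF[2]=6
  step 5: row=6, L[6]='e', prepend. Next row=LF[6]=5
  step 6: row=5, L[5]='c', prepend. Next row=LF[5]=4
  step 7: row=4, L[4]='r', prepend. Next row=LF[4]=8
  step 8: row=8, L[8]='a', prepend. Next row=LF[8]=3
  step 9: row=3, L[3]='p', prepend. Next row=LF[3]=7
Reversed output: parcelJ9$

Answer: parcelJ9$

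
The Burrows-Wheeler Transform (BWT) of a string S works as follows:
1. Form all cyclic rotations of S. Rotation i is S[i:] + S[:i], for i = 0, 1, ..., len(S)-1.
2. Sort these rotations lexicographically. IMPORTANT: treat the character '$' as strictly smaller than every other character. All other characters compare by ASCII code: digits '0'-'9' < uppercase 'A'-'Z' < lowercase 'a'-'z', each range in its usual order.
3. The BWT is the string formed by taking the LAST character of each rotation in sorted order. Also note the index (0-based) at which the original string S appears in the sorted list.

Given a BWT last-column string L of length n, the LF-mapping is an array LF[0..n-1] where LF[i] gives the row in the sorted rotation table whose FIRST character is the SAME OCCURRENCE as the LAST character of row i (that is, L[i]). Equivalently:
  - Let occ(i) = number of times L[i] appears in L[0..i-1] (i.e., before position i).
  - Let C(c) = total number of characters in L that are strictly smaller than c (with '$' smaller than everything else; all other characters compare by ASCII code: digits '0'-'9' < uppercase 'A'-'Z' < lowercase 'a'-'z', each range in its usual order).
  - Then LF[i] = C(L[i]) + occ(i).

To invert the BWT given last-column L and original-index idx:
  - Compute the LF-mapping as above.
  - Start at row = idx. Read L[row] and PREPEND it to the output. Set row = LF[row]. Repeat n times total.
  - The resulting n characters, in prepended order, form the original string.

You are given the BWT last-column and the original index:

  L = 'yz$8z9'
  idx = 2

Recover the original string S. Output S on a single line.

LF mapping: 3 4 0 1 5 2
Walk LF starting at row 2, prepending L[row]:
  step 1: row=2, L[2]='$', prepend. Next row=LF[2]=0
  step 2: row=0, L[0]='y', prepend. Next row=LF[0]=3
  step 3: row=3, L[3]='8', prepend. Next row=LF[3]=1
  step 4: row=1, L[1]='z', prepend. Next row=LF[1]=4
  step 5: row=4, L[4]='z', prepend. Next row=LF[4]=5
  step 6: row=5, L[5]='9', prepend. Next row=LF[5]=2
Reversed output: 9zz8y$

Answer: 9zz8y$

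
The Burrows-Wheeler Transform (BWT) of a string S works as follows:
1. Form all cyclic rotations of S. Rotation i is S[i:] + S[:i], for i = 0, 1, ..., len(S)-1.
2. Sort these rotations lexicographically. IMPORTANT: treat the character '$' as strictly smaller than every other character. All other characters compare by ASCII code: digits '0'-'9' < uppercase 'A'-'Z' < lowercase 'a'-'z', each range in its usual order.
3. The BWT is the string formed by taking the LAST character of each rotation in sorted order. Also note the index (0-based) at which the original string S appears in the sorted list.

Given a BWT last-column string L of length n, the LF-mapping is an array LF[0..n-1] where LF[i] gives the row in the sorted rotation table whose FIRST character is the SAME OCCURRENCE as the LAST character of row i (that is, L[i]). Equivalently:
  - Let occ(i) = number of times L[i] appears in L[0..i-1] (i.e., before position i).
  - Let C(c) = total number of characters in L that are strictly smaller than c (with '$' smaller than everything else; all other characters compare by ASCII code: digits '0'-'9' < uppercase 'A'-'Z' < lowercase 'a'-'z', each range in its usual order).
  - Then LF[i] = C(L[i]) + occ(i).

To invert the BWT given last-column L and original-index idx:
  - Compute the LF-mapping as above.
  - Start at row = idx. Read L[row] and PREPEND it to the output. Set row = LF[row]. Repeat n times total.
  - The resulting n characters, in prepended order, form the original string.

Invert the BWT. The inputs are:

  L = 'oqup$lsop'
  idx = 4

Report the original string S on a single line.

LF mapping: 2 6 8 4 0 1 7 3 5
Walk LF starting at row 4, prepending L[row]:
  step 1: row=4, L[4]='$', prepend. Next row=LF[4]=0
  step 2: row=0, L[0]='o', prepend. Next row=LF[0]=2
  step 3: row=2, L[2]='u', prepend. Next row=LF[2]=8
  step 4: row=8, L[8]='p', prepend. Next row=LF[8]=5
  step 5: row=5, L[5]='l', prepend. Next row=LF[5]=1
  step 6: row=1, L[1]='q', prepend. Next row=LF[1]=6
  step 7: row=6, L[6]='s', prepend. Next row=LF[6]=7
  step 8: row=7, L[7]='o', prepend. Next row=LF[7]=3
  step 9: row=3, L[3]='p', prepend. Next row=LF[3]=4
Reversed output: posqlpuo$

Answer: posqlpuo$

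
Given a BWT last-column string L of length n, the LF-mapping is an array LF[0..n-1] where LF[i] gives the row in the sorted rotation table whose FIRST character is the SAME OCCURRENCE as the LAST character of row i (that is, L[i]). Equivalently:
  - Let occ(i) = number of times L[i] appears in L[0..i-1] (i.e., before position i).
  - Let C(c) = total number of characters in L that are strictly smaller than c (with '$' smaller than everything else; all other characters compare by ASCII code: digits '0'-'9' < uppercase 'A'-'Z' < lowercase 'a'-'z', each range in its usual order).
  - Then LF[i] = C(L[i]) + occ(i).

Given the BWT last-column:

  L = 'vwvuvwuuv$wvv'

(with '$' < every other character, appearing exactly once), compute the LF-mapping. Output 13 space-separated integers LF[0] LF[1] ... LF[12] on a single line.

Char counts: '$':1, 'u':3, 'v':6, 'w':3
C (first-col start): C('$')=0, C('u')=1, C('v')=4, C('w')=10
L[0]='v': occ=0, LF[0]=C('v')+0=4+0=4
L[1]='w': occ=0, LF[1]=C('w')+0=10+0=10
L[2]='v': occ=1, LF[2]=C('v')+1=4+1=5
L[3]='u': occ=0, LF[3]=C('u')+0=1+0=1
L[4]='v': occ=2, LF[4]=C('v')+2=4+2=6
L[5]='w': occ=1, LF[5]=C('w')+1=10+1=11
L[6]='u': occ=1, LF[6]=C('u')+1=1+1=2
L[7]='u': occ=2, LF[7]=C('u')+2=1+2=3
L[8]='v': occ=3, LF[8]=C('v')+3=4+3=7
L[9]='$': occ=0, LF[9]=C('$')+0=0+0=0
L[10]='w': occ=2, LF[10]=C('w')+2=10+2=12
L[11]='v': occ=4, LF[11]=C('v')+4=4+4=8
L[12]='v': occ=5, LF[12]=C('v')+5=4+5=9

Answer: 4 10 5 1 6 11 2 3 7 0 12 8 9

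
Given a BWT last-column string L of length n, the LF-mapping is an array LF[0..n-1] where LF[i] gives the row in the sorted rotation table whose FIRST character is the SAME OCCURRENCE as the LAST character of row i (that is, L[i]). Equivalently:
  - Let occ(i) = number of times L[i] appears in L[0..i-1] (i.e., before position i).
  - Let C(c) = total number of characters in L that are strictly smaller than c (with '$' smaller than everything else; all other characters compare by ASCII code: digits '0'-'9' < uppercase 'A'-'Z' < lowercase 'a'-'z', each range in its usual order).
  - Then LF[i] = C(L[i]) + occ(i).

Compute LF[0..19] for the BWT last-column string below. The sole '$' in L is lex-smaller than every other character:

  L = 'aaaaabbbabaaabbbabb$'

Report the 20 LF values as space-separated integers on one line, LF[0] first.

Answer: 1 2 3 4 5 11 12 13 6 14 7 8 9 15 16 17 10 18 19 0

Derivation:
Char counts: '$':1, 'a':10, 'b':9
C (first-col start): C('$')=0, C('a')=1, C('b')=11
L[0]='a': occ=0, LF[0]=C('a')+0=1+0=1
L[1]='a': occ=1, LF[1]=C('a')+1=1+1=2
L[2]='a': occ=2, LF[2]=C('a')+2=1+2=3
L[3]='a': occ=3, LF[3]=C('a')+3=1+3=4
L[4]='a': occ=4, LF[4]=C('a')+4=1+4=5
L[5]='b': occ=0, LF[5]=C('b')+0=11+0=11
L[6]='b': occ=1, LF[6]=C('b')+1=11+1=12
L[7]='b': occ=2, LF[7]=C('b')+2=11+2=13
L[8]='a': occ=5, LF[8]=C('a')+5=1+5=6
L[9]='b': occ=3, LF[9]=C('b')+3=11+3=14
L[10]='a': occ=6, LF[10]=C('a')+6=1+6=7
L[11]='a': occ=7, LF[11]=C('a')+7=1+7=8
L[12]='a': occ=8, LF[12]=C('a')+8=1+8=9
L[13]='b': occ=4, LF[13]=C('b')+4=11+4=15
L[14]='b': occ=5, LF[14]=C('b')+5=11+5=16
L[15]='b': occ=6, LF[15]=C('b')+6=11+6=17
L[16]='a': occ=9, LF[16]=C('a')+9=1+9=10
L[17]='b': occ=7, LF[17]=C('b')+7=11+7=18
L[18]='b': occ=8, LF[18]=C('b')+8=11+8=19
L[19]='$': occ=0, LF[19]=C('$')+0=0+0=0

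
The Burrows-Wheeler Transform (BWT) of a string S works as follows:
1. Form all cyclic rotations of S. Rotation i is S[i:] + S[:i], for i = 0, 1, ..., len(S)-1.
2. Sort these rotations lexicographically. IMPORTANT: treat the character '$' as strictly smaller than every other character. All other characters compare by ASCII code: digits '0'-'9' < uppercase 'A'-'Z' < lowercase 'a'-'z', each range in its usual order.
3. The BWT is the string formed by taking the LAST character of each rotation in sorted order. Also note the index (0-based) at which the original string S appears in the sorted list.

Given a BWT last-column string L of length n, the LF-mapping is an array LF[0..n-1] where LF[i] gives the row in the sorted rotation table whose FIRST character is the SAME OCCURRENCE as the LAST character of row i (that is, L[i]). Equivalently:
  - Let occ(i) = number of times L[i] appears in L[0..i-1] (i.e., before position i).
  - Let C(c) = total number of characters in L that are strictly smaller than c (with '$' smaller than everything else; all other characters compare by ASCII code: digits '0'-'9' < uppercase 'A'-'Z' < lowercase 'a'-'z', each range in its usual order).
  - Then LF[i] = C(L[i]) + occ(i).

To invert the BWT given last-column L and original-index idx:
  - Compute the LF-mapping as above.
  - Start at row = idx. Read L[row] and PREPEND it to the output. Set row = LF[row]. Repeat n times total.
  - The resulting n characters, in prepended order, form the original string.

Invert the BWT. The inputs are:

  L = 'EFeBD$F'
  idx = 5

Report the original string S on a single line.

Answer: FeDFBE$

Derivation:
LF mapping: 3 4 6 1 2 0 5
Walk LF starting at row 5, prepending L[row]:
  step 1: row=5, L[5]='$', prepend. Next row=LF[5]=0
  step 2: row=0, L[0]='E', prepend. Next row=LF[0]=3
  step 3: row=3, L[3]='B', prepend. Next row=LF[3]=1
  step 4: row=1, L[1]='F', prepend. Next row=LF[1]=4
  step 5: row=4, L[4]='D', prepend. Next row=LF[4]=2
  step 6: row=2, L[2]='e', prepend. Next row=LF[2]=6
  step 7: row=6, L[6]='F', prepend. Next row=LF[6]=5
Reversed output: FeDFBE$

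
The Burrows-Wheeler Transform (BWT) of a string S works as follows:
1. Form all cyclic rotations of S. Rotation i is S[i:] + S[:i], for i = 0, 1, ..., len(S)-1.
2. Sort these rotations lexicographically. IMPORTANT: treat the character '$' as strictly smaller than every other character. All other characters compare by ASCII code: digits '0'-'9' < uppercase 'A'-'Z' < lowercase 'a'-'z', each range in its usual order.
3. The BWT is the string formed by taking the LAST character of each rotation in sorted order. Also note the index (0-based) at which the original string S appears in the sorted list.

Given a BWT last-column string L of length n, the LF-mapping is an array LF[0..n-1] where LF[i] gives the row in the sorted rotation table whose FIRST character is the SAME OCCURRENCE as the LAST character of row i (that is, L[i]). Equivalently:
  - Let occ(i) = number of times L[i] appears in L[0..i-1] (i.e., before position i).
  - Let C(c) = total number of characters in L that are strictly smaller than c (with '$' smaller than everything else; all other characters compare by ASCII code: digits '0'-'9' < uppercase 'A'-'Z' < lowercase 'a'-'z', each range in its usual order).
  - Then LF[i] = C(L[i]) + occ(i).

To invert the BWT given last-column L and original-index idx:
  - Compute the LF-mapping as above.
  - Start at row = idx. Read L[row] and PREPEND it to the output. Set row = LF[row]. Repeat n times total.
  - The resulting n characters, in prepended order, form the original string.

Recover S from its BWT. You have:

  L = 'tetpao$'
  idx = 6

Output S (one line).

LF mapping: 5 2 6 4 1 3 0
Walk LF starting at row 6, prepending L[row]:
  step 1: row=6, L[6]='$', prepend. Next row=LF[6]=0
  step 2: row=0, L[0]='t', prepend. Next row=LF[0]=5
  step 3: row=5, L[5]='o', prepend. Next row=LF[5]=3
  step 4: row=3, L[3]='p', prepend. Next row=LF[3]=4
  step 5: row=4, L[4]='a', prepend. Next row=LF[4]=1
  step 6: row=1, L[1]='e', prepend. Next row=LF[1]=2
  step 7: row=2, L[2]='t', prepend. Next row=LF[2]=6
Reversed output: teapot$

Answer: teapot$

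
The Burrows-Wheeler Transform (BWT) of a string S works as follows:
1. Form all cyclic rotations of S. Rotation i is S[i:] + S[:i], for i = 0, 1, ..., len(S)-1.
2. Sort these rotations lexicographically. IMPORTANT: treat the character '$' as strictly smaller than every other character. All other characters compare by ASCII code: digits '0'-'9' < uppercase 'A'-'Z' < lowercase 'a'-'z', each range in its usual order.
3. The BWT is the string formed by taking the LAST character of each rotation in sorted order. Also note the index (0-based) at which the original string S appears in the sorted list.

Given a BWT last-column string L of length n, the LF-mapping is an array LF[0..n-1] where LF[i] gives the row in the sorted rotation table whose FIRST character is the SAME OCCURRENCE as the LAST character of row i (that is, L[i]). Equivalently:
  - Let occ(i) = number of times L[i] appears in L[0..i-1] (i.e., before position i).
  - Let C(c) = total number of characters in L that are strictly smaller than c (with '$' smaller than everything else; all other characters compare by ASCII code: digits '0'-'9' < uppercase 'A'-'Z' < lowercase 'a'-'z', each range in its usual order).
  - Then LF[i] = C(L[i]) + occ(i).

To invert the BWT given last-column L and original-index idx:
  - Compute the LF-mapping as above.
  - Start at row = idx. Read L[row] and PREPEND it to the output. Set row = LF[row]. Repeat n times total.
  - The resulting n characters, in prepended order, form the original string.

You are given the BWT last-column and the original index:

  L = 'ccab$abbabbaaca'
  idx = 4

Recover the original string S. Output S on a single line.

LF mapping: 12 13 1 7 0 2 8 9 3 10 11 4 5 14 6
Walk LF starting at row 4, prepending L[row]:
  step 1: row=4, L[4]='$', prepend. Next row=LF[4]=0
  step 2: row=0, L[0]='c', prepend. Next row=LF[0]=12
  step 3: row=12, L[12]='a', prepend. Next row=LF[12]=5
  step 4: row=5, L[5]='a', prepend. Next row=LF[5]=2
  step 5: row=2, L[2]='a', prepend. Next row=LF[2]=1
  step 6: row=1, L[1]='c', prepend. Next row=LF[1]=13
  step 7: row=13, L[13]='c', prepend. Next row=LF[13]=14
  step 8: row=14, L[14]='a', prepend. Next row=LF[14]=6
  step 9: row=6, L[6]='b', prepend. Next row=LF[6]=8
  step 10: row=8, L[8]='a', prepend. Next row=LF[8]=3
  step 11: row=3, L[3]='b', prepend. Next row=LF[3]=7
  step 12: row=7, L[7]='b', prepend. Next row=LF[7]=9
  step 13: row=9, L[9]='b', prepend. Next row=LF[9]=10
  step 14: row=10, L[10]='b', prepend. Next row=LF[10]=11
  step 15: row=11, L[11]='a', prepend. Next row=LF[11]=4
Reversed output: abbbbabaccaaac$

Answer: abbbbabaccaaac$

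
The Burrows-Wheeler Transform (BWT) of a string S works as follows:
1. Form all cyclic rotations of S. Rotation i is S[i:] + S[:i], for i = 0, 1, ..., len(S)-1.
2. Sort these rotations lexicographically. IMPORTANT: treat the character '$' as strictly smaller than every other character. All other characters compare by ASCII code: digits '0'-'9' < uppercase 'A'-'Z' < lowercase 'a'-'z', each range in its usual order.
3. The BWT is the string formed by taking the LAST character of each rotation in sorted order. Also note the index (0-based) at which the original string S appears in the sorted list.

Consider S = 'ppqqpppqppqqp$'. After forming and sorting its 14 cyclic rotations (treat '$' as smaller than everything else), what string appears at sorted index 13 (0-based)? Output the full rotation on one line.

Answer: qqpppqppqqp$pp

Derivation:
All 14 rotations (rotation i = S[i:]+S[:i]):
  rot[0] = ppqqpppqppqqp$
  rot[1] = pqqpppqppqqp$p
  rot[2] = qqpppqppqqp$pp
  rot[3] = qpppqppqqp$ppq
  rot[4] = pppqppqqp$ppqq
  rot[5] = ppqppqqp$ppqqp
  rot[6] = pqppqqp$ppqqpp
  rot[7] = qppqqp$ppqqppp
  rot[8] = ppqqp$ppqqpppq
  rot[9] = pqqp$ppqqpppqp
  rot[10] = qqp$ppqqpppqpp
  rot[11] = qp$ppqqpppqppq
  rot[12] = p$ppqqpppqppqq
  rot[13] = $ppqqpppqppqqp
Sorted (with $ < everything):
  sorted[0] = $ppqqpppqppqqp
  sorted[1] = p$ppqqpppqppqq
  sorted[2] = pppqppqqp$ppqq
  sorted[3] = ppqppqqp$ppqqp
  sorted[4] = ppqqp$ppqqpppq
  sorted[5] = ppqqpppqppqqp$
  sorted[6] = pqppqqp$ppqqpp
  sorted[7] = pqqp$ppqqpppqp
  sorted[8] = pqqpppqppqqp$p
  sorted[9] = qp$ppqqpppqppq
  sorted[10] = qpppqppqqp$ppq
  sorted[11] = qppqqp$ppqqppp
  sorted[12] = qqp$ppqqpppqpp
  sorted[13] = qqpppqppqqp$pp
sorted[13] = qqpppqppqqp$pp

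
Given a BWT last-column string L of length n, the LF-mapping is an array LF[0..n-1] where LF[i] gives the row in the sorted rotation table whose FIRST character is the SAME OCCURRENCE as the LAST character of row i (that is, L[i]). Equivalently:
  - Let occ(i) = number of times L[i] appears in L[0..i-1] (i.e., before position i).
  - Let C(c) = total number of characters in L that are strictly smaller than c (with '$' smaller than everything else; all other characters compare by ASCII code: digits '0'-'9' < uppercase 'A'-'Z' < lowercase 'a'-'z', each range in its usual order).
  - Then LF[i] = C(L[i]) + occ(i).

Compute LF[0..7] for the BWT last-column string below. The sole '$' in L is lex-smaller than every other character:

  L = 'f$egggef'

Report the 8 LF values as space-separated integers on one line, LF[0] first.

Answer: 3 0 1 5 6 7 2 4

Derivation:
Char counts: '$':1, 'e':2, 'f':2, 'g':3
C (first-col start): C('$')=0, C('e')=1, C('f')=3, C('g')=5
L[0]='f': occ=0, LF[0]=C('f')+0=3+0=3
L[1]='$': occ=0, LF[1]=C('$')+0=0+0=0
L[2]='e': occ=0, LF[2]=C('e')+0=1+0=1
L[3]='g': occ=0, LF[3]=C('g')+0=5+0=5
L[4]='g': occ=1, LF[4]=C('g')+1=5+1=6
L[5]='g': occ=2, LF[5]=C('g')+2=5+2=7
L[6]='e': occ=1, LF[6]=C('e')+1=1+1=2
L[7]='f': occ=1, LF[7]=C('f')+1=3+1=4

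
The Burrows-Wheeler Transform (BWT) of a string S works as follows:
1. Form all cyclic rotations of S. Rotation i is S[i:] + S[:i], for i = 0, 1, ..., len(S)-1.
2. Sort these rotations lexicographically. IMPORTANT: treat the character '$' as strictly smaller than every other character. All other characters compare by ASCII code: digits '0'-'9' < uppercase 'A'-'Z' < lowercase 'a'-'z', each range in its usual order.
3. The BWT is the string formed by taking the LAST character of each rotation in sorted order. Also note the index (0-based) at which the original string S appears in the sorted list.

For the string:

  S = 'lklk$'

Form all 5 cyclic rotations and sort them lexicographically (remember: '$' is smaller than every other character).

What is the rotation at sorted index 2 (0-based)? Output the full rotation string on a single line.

All 5 rotations (rotation i = S[i:]+S[:i]):
  rot[0] = lklk$
  rot[1] = klk$l
  rot[2] = lk$lk
  rot[3] = k$lkl
  rot[4] = $lklk
Sorted (with $ < everything):
  sorted[0] = $lklk
  sorted[1] = k$lkl
  sorted[2] = klk$l
  sorted[3] = lk$lk
  sorted[4] = lklk$
sorted[2] = klk$l

Answer: klk$l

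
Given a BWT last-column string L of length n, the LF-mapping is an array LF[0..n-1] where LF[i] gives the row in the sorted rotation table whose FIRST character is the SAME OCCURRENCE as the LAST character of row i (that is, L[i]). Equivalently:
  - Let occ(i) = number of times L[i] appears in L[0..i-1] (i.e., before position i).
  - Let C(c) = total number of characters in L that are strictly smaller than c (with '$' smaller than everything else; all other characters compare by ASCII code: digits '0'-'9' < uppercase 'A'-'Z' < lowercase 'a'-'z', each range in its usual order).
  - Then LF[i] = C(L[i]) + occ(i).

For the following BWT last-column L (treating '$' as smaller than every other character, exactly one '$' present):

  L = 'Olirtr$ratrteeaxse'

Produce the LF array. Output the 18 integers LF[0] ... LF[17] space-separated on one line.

Char counts: '$':1, 'O':1, 'a':2, 'e':3, 'i':1, 'l':1, 'r':4, 's':1, 't':3, 'x':1
C (first-col start): C('$')=0, C('O')=1, C('a')=2, C('e')=4, C('i')=7, C('l')=8, C('r')=9, C('s')=13, C('t')=14, C('x')=17
L[0]='O': occ=0, LF[0]=C('O')+0=1+0=1
L[1]='l': occ=0, LF[1]=C('l')+0=8+0=8
L[2]='i': occ=0, LF[2]=C('i')+0=7+0=7
L[3]='r': occ=0, LF[3]=C('r')+0=9+0=9
L[4]='t': occ=0, LF[4]=C('t')+0=14+0=14
L[5]='r': occ=1, LF[5]=C('r')+1=9+1=10
L[6]='$': occ=0, LF[6]=C('$')+0=0+0=0
L[7]='r': occ=2, LF[7]=C('r')+2=9+2=11
L[8]='a': occ=0, LF[8]=C('a')+0=2+0=2
L[9]='t': occ=1, LF[9]=C('t')+1=14+1=15
L[10]='r': occ=3, LF[10]=C('r')+3=9+3=12
L[11]='t': occ=2, LF[11]=C('t')+2=14+2=16
L[12]='e': occ=0, LF[12]=C('e')+0=4+0=4
L[13]='e': occ=1, LF[13]=C('e')+1=4+1=5
L[14]='a': occ=1, LF[14]=C('a')+1=2+1=3
L[15]='x': occ=0, LF[15]=C('x')+0=17+0=17
L[16]='s': occ=0, LF[16]=C('s')+0=13+0=13
L[17]='e': occ=2, LF[17]=C('e')+2=4+2=6

Answer: 1 8 7 9 14 10 0 11 2 15 12 16 4 5 3 17 13 6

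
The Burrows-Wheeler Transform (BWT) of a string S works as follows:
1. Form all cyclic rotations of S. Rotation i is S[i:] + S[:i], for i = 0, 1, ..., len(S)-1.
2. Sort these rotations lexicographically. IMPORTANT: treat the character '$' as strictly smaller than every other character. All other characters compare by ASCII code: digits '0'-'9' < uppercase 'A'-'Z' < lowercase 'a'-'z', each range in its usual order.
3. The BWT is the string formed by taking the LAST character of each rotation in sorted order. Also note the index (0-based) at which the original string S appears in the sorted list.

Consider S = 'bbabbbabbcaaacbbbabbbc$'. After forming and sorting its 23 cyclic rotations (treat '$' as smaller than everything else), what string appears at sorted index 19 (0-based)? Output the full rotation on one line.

All 23 rotations (rotation i = S[i:]+S[:i]):
  rot[0] = bbabbbabbcaaacbbbabbbc$
  rot[1] = babbbabbcaaacbbbabbbc$b
  rot[2] = abbbabbcaaacbbbabbbc$bb
  rot[3] = bbbabbcaaacbbbabbbc$bba
  rot[4] = bbabbcaaacbbbabbbc$bbab
  rot[5] = babbcaaacbbbabbbc$bbabb
  rot[6] = abbcaaacbbbabbbc$bbabbb
  rot[7] = bbcaaacbbbabbbc$bbabbba
  rot[8] = bcaaacbbbabbbc$bbabbbab
  rot[9] = caaacbbbabbbc$bbabbbabb
  rot[10] = aaacbbbabbbc$bbabbbabbc
  rot[11] = aacbbbabbbc$bbabbbabbca
  rot[12] = acbbbabbbc$bbabbbabbcaa
  rot[13] = cbbbabbbc$bbabbbabbcaaa
  rot[14] = bbbabbbc$bbabbbabbcaaac
  rot[15] = bbabbbc$bbabbbabbcaaacb
  rot[16] = babbbc$bbabbbabbcaaacbb
  rot[17] = abbbc$bbabbbabbcaaacbbb
  rot[18] = bbbc$bbabbbabbcaaacbbba
  rot[19] = bbc$bbabbbabbcaaacbbbab
  rot[20] = bc$bbabbbabbcaaacbbbabb
  rot[21] = c$bbabbbabbcaaacbbbabbb
  rot[22] = $bbabbbabbcaaacbbbabbbc
Sorted (with $ < everything):
  sorted[0] = $bbabbbabbcaaacbbbabbbc
  sorted[1] = aaacbbbabbbc$bbabbbabbc
  sorted[2] = aacbbbabbbc$bbabbbabbca
  sorted[3] = abbbabbcaaacbbbabbbc$bb
  sorted[4] = abbbc$bbabbbabbcaaacbbb
  sorted[5] = abbcaaacbbbabbbc$bbabbb
  sorted[6] = acbbbabbbc$bbabbbabbcaa
  sorted[7] = babbbabbcaaacbbbabbbc$b
  sorted[8] = babbbc$bbabbbabbcaaacbb
  sorted[9] = babbcaaacbbbabbbc$bbabb
  sorted[10] = bbabbbabbcaaacbbbabbbc$
  sorted[11] = bbabbbc$bbabbbabbcaaacb
  sorted[12] = bbabbcaaacbbbabbbc$bbab
  sorted[13] = bbbabbbc$bbabbbabbcaaac
  sorted[14] = bbbabbcaaacbbbabbbc$bba
  sorted[15] = bbbc$bbabbbabbcaaacbbba
  sorted[16] = bbc$bbabbbabbcaaacbbbab
  sorted[17] = bbcaaacbbbabbbc$bbabbba
  sorted[18] = bc$bbabbbabbcaaacbbbabb
  sorted[19] = bcaaacbbbabbbc$bbabbbab
  sorted[20] = c$bbabbbabbcaaacbbbabbb
  sorted[21] = caaacbbbabbbc$bbabbbabb
  sorted[22] = cbbbabbbc$bbabbbabbcaaa
sorted[19] = bcaaacbbbabbbc$bbabbbab

Answer: bcaaacbbbabbbc$bbabbbab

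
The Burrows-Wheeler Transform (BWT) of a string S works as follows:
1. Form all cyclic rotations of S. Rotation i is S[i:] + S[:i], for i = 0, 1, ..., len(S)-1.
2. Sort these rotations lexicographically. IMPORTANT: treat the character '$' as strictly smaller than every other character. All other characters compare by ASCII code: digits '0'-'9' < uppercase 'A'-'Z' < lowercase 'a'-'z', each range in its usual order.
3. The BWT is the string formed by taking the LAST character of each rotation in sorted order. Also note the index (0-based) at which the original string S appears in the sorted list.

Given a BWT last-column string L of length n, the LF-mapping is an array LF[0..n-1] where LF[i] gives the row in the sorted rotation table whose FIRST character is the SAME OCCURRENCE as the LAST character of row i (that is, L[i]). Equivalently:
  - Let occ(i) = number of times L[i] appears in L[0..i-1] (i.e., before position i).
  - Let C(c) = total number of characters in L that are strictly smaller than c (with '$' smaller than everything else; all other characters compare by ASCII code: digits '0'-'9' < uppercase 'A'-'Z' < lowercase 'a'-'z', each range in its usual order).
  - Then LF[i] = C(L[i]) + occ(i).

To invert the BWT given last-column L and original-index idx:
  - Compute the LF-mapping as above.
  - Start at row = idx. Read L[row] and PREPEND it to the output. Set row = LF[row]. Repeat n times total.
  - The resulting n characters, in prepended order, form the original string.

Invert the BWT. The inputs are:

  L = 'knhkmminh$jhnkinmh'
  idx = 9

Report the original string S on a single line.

Answer: khmhnnjkmnmiinhhk$

Derivation:
LF mapping: 8 14 1 9 11 12 5 15 2 0 7 3 16 10 6 17 13 4
Walk LF starting at row 9, prepending L[row]:
  step 1: row=9, L[9]='$', prepend. Next row=LF[9]=0
  step 2: row=0, L[0]='k', prepend. Next row=LF[0]=8
  step 3: row=8, L[8]='h', prepend. Next row=LF[8]=2
  step 4: row=2, L[2]='h', prepend. Next row=LF[2]=1
  step 5: row=1, L[1]='n', prepend. Next row=LF[1]=14
  step 6: row=14, L[14]='i', prepend. Next row=LF[14]=6
  step 7: row=6, L[6]='i', prepend. Next row=LF[6]=5
  step 8: row=5, L[5]='m', prepend. Next row=LF[5]=12
  step 9: row=12, L[12]='n', prepend. Next row=LF[12]=16
  step 10: row=16, L[16]='m', prepend. Next row=LF[16]=13
  step 11: row=13, L[13]='k', prepend. Next row=LF[13]=10
  step 12: row=10, L[10]='j', prepend. Next row=LF[10]=7
  step 13: row=7, L[7]='n', prepend. Next row=LF[7]=15
  step 14: row=15, L[15]='n', prepend. Next row=LF[15]=17
  step 15: row=17, L[17]='h', prepend. Next row=LF[17]=4
  step 16: row=4, L[4]='m', prepend. Next row=LF[4]=11
  step 17: row=11, L[11]='h', prepend. Next row=LF[11]=3
  step 18: row=3, L[3]='k', prepend. Next row=LF[3]=9
Reversed output: khmhnnjkmnmiinhhk$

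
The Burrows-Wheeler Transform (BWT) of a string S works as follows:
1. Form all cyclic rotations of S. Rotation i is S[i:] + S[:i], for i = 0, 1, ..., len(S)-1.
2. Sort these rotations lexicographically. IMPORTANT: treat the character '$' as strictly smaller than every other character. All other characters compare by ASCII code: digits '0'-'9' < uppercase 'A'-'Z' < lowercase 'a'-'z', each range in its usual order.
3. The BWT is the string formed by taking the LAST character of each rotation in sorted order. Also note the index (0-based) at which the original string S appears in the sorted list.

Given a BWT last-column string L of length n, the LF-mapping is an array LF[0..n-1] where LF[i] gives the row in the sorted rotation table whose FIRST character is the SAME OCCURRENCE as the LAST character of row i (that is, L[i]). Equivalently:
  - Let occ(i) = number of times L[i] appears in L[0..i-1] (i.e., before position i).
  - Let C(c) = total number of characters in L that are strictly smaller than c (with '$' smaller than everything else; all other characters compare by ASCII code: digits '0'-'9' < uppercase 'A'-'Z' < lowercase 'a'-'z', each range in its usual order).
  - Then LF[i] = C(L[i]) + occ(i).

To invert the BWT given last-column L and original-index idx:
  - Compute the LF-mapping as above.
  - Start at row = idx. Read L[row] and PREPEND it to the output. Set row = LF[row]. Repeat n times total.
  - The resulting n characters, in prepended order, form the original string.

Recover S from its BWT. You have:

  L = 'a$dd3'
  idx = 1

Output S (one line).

Answer: 3dda$

Derivation:
LF mapping: 2 0 3 4 1
Walk LF starting at row 1, prepending L[row]:
  step 1: row=1, L[1]='$', prepend. Next row=LF[1]=0
  step 2: row=0, L[0]='a', prepend. Next row=LF[0]=2
  step 3: row=2, L[2]='d', prepend. Next row=LF[2]=3
  step 4: row=3, L[3]='d', prepend. Next row=LF[3]=4
  step 5: row=4, L[4]='3', prepend. Next row=LF[4]=1
Reversed output: 3dda$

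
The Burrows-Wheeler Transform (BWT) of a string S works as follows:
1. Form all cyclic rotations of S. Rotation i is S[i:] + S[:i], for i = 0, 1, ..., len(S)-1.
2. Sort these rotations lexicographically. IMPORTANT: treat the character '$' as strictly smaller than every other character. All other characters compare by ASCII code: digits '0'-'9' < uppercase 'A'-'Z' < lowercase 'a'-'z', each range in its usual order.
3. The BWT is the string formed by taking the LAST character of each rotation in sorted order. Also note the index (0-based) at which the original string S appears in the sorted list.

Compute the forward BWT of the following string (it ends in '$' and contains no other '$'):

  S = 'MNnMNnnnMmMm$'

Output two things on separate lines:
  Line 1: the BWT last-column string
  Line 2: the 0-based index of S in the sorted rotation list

All 13 rotations (rotation i = S[i:]+S[:i]):
  rot[0] = MNnMNnnnMmMm$
  rot[1] = NnMNnnnMmMm$M
  rot[2] = nMNnnnMmMm$MN
  rot[3] = MNnnnMmMm$MNn
  rot[4] = NnnnMmMm$MNnM
  rot[5] = nnnMmMm$MNnMN
  rot[6] = nnMmMm$MNnMNn
  rot[7] = nMmMm$MNnMNnn
  rot[8] = MmMm$MNnMNnnn
  rot[9] = mMm$MNnMNnnnM
  rot[10] = Mm$MNnMNnnnMm
  rot[11] = m$MNnMNnnnMmM
  rot[12] = $MNnMNnnnMmMm
Sorted (with $ < everything):
  sorted[0] = $MNnMNnnnMmMm  (last char: 'm')
  sorted[1] = MNnMNnnnMmMm$  (last char: '$')
  sorted[2] = MNnnnMmMm$MNn  (last char: 'n')
  sorted[3] = Mm$MNnMNnnnMm  (last char: 'm')
  sorted[4] = MmMm$MNnMNnnn  (last char: 'n')
  sorted[5] = NnMNnnnMmMm$M  (last char: 'M')
  sorted[6] = NnnnMmMm$MNnM  (last char: 'M')
  sorted[7] = m$MNnMNnnnMmM  (last char: 'M')
  sorted[8] = mMm$MNnMNnnnM  (last char: 'M')
  sorted[9] = nMNnnnMmMm$MN  (last char: 'N')
  sorted[10] = nMmMm$MNnMNnn  (last char: 'n')
  sorted[11] = nnMmMm$MNnMNn  (last char: 'n')
  sorted[12] = nnnMmMm$MNnMN  (last char: 'N')
Last column: m$nmnMMMMNnnN
Original string S is at sorted index 1

Answer: m$nmnMMMMNnnN
1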